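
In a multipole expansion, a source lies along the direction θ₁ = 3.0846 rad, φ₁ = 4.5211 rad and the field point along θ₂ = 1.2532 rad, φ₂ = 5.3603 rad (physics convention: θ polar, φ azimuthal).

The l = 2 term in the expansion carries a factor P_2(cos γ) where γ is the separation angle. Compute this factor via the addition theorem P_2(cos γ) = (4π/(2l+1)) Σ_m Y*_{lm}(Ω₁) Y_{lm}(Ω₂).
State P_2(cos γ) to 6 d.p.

Addition theorem: P_2(cos γ) = (4π/5) Σ_m Y*_{lm}(Ω₁) Y_{lm}(Ω₂), m = −2…2:
  m=-2: Y*=-0.00116 + 0.00047j  Y=-0.09465 + 0.33551j  product -0.00005 - 0.00043j
  m=-1: Y*=0.00835 + 0.04313j  Y=0.13832 + 0.18274j  product -0.00673 + 0.00749j
  m=+0: Y*=0.62771 + 0.00000j  Y=-0.22312 + 0.00000j  product -0.14005 + 0.00000j
  m=+1: Y*=-0.00835 + 0.04313j  Y=-0.13832 + 0.18274j  product -0.00673 - 0.00749j
  m=+2: Y*=-0.00116 - 0.00047j  Y=-0.09465 - 0.33551j  product -0.00005 + 0.00043j
Σ over m = -0.15360 - 0.00000j; ×(4π/5) → -0.38605 - 0.00000j. Real part: -0.386045

-0.386045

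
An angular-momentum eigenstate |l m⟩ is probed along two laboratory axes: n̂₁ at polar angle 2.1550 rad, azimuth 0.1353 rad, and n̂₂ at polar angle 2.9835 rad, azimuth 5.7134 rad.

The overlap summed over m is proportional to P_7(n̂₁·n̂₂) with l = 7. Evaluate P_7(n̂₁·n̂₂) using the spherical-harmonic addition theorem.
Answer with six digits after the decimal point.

0.282529

Addition theorem: P_7(cos γ) = (4π/15) Σ_m Y*_{lm}(Ω₁) Y_{lm}(Ω₂), m = −7…7:
  term(m=-7) = +0.000000-0.000000i   from Y*(Ω₁)=+0.082066+0.114059i, Y(Ω₂)=-0.000001-0.000001i
  term(m=-6) = -0.000005-0.000009i   from Y*(Ω₁)=-0.239234-0.252212i, Y(Ω₂)=+0.000027+0.000008i
  term(m=-5) = -0.000168-0.000068i   from Y*(Ω₁)=+0.341393+0.274100i, Y(Ω₂)=-0.000397+0.000120i
  term(m=-4) = -0.000765+0.000254i   from Y*(Ω₁)=-0.160310-0.096356i, Y(Ω₂)=+0.002803-0.003272i
  term(m=-3) = +0.004120-0.006804i   from Y*(Ω₁)=-0.226807-0.097474i, Y(Ω₂)=-0.004450+0.031912i
  term(m=-2) = -0.008408-0.051896i   from Y*(Ω₁)=+0.302536+0.083925i, Y(Ω₂)=-0.069992-0.152122i
  term(m=-1) = +0.051290+0.043649i   from Y*(Ω₁)=+0.123411+0.016800i, Y(Ω₂)=+0.455310+0.291702i
  term(m=+0) = +0.245116+0.000000i   from Y*(Ω₁)=-0.330313-0.000000i, Y(Ω₂)=-0.742074+0.000000i
  term(m=+1) = +0.051290-0.043649i   from Y*(Ω₁)=-0.123411+0.016800i, Y(Ω₂)=-0.455310+0.291702i
  term(m=+2) = -0.008408+0.051896i   from Y*(Ω₁)=+0.302536-0.083925i, Y(Ω₂)=-0.069992+0.152122i
  term(m=+3) = +0.004120+0.006804i   from Y*(Ω₁)=+0.226807-0.097474i, Y(Ω₂)=+0.004450+0.031912i
  term(m=+4) = -0.000765-0.000254i   from Y*(Ω₁)=-0.160310+0.096356i, Y(Ω₂)=+0.002803+0.003272i
  term(m=+5) = -0.000168+0.000068i   from Y*(Ω₁)=-0.341393+0.274100i, Y(Ω₂)=+0.000397+0.000120i
  term(m=+6) = -0.000005+0.000009i   from Y*(Ω₁)=-0.239234+0.252212i, Y(Ω₂)=+0.000027-0.000008i
  term(m=+7) = +0.000000+0.000000i   from Y*(Ω₁)=-0.082066+0.114059i, Y(Ω₂)=+0.000001-0.000001i
Total Σ_m = +0.337244+0.000000i. Multiply by 0.837758: +0.282529+0.000000i. P_7(cos γ) = 0.282529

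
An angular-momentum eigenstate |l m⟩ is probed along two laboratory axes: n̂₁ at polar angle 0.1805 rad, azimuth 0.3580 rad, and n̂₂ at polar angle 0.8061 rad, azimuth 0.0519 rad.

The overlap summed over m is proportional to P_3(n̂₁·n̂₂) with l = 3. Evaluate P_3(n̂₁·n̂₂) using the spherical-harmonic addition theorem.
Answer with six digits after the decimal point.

Term-by-term m-sum for l=3 (normalisation 4π/7 = 1.795196):
  [-3]  conj(Y_{3,-3})(Ω₁) = 0.00115 + 0.00212j ; Y_{3,-3}(Ω₂) = 0.15487 - 0.02431j ; Δ = 0.00023 + 0.00030j
  [-2]  conj(Y_{3,-2})(Ω₁) = 0.02444 + 0.02127j ; Y_{3,-2}(Ω₂) = 0.36643 - 0.03817j ; Δ = 0.00977 + 0.00686j
  [-1]  conj(Y_{3,-1})(Ω₁) = 0.20860 + 0.07804j ; Y_{3,-1}(Ω₂) = 0.32524 - 0.01689j ; Δ = 0.06916 + 0.02186j
  [+0]  conj(Y_{3,0})(Ω₁) = 0.67507 + 0.00000j ; Y_{3,0}(Ω₂) = -0.15591 + 0.00000j ; Δ = -0.10525 + 0.00000j
  [+1]  conj(Y_{3,1})(Ω₁) = -0.20860 + 0.07804j ; Y_{3,1}(Ω₂) = -0.32524 - 0.01689j ; Δ = 0.06916 - 0.02186j
  [+2]  conj(Y_{3,2})(Ω₁) = 0.02444 - 0.02127j ; Y_{3,2}(Ω₂) = 0.36643 + 0.03817j ; Δ = 0.00977 - 0.00686j
  [+3]  conj(Y_{3,3})(Ω₁) = -0.00115 + 0.00212j ; Y_{3,3}(Ω₂) = -0.15487 - 0.02431j ; Δ = 0.00023 - 0.00030j
Σ over m = 0.05307 + 0.00000j; ×(4π/7) → 0.09527 + 0.00000j. Real part: 0.095275

0.095275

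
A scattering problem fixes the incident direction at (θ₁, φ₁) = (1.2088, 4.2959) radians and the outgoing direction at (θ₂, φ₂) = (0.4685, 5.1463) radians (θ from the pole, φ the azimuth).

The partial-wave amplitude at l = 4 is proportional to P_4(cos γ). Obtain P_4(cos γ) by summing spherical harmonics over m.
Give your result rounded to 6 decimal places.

Expand P_4 via completeness: Σ_{m} conj(Y_{4,m}) at Ω₁ times Y_{4,m} at Ω₂ —
  m=-4: Y*=-0.032162-0.336960i  Y=-0.003019-0.018148i  product -0.006018+0.001601i
  m=-3: Y*=+0.343995+0.114504i  Y=-0.099123-0.027333i  product -0.030968-0.020752i
  m=-2: Y*=+0.024027-0.026429i  Y=-0.201638+0.237953i  product +0.001444+0.011046i
  m=-1: Y*=+0.134511+0.304069i  Y=+0.206163+0.444927i  product -0.107558+0.122535i
  m=+0: Y*=-0.022423-0.000000i  Y=+0.137440+0.000000i  product -0.003082-0.000000i
  m=+1: Y*=-0.134511+0.304069i  Y=-0.206163+0.444927i  product -0.107558-0.122535i
  m=+2: Y*=+0.024027+0.026429i  Y=-0.201638-0.237953i  product +0.001444-0.011046i
  m=+3: Y*=-0.343995+0.114504i  Y=+0.099123-0.027333i  product -0.030968+0.020752i
  m=+4: Y*=-0.032162+0.336960i  Y=-0.003019+0.018148i  product -0.006018-0.001601i
Σ over m = -0.289281+0.000000i; ×(4π/9) → -0.403913+0.000000i. Real part: -0.403913

-0.403913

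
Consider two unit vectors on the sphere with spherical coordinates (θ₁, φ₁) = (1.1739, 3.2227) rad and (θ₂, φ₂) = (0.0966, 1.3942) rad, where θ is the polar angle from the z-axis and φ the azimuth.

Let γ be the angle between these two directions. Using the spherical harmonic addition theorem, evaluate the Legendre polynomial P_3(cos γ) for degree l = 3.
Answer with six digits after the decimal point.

Term-by-term m-sum for l=3 (normalisation 4π/7 = 1.795196):
  term(m=-3) = (0.000086, -0.000088)   from Y*(Ω₁)=(-0.317652, -0.078854), Y(Ω₂)=(-0.000189, 0.000323)
  term(m=-2) = (-0.002767, -0.001567)   from Y*(Ω₁)=(0.331613, 0.054269), Y(Ω₂)=(-0.008879, -0.003273)
  term(m=-1) = (0.002367, -0.008981)   from Y*(Ω₁)=(0.075121, 0.006106), Y(Ω₂)=(0.021650, -0.121316)
  term(m=+0) = (-0.235808, -0.000000)   from Y*(Ω₁)=(-0.324985, -0.000000), Y(Ω₂)=(0.725596, 0.000000)
  term(m=+1) = (0.002367, 0.008981)   from Y*(Ω₁)=(-0.075121, 0.006106), Y(Ω₂)=(-0.021650, -0.121316)
  term(m=+2) = (-0.002767, 0.001567)   from Y*(Ω₁)=(0.331613, -0.054269), Y(Ω₂)=(-0.008879, 0.003273)
  term(m=+3) = (0.000086, 0.000088)   from Y*(Ω₁)=(0.317652, -0.078854), Y(Ω₂)=(0.000189, 0.000323)
Σ over m = (-0.236436, -0.000000); ×(4π/7) → (-0.424449, -0.000000). Real part: -0.424449

-0.424449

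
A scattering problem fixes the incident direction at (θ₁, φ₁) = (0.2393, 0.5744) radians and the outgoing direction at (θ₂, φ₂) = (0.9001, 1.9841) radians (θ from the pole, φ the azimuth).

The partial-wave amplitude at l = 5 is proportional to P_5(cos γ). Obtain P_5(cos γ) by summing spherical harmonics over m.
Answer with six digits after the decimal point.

Addition theorem: P_5(cos γ) = (4π/11) Σ_m Y*_{lm}(Ω₁) Y_{lm}(Ω₂), m = −5…5:
  m=-5: Y*=-0.00033 + 0.00009j  Y=-0.12046 + 0.06514j  product 0.00003 - 0.00003j
  m=-4: Y*=-0.00299 + 0.00336j  Y=-0.02828 - 0.34240j  product 0.00124 + 0.00093j
  m=-3: Y*=-0.00524 + 0.03412j  Y=0.38958 + 0.13383j  product -0.00661 + 0.01259j
  m=-2: Y*=0.06939 + 0.15455j  Y=-0.06958 + 0.07557j  product -0.01651 - 0.00551j
  m=-1: Y*=0.41382 + 0.26782j  Y=0.12843 + 0.29283j  product -0.02528 + 0.15558j
  m=+0: Y*=0.57408 + 0.00000j  Y=-0.19187 + 0.00000j  product -0.11015 + 0.00000j
  m=+1: Y*=-0.41382 + 0.26782j  Y=-0.12843 + 0.29283j  product -0.02528 - 0.15558j
  m=+2: Y*=0.06939 - 0.15455j  Y=-0.06958 - 0.07557j  product -0.01651 + 0.00551j
  m=+3: Y*=0.00524 + 0.03412j  Y=-0.38958 + 0.13383j  product -0.00661 - 0.01259j
  m=+4: Y*=-0.00299 - 0.00336j  Y=-0.02828 + 0.34240j  product 0.00124 - 0.00093j
  m=+5: Y*=0.00033 + 0.00009j  Y=0.12046 + 0.06514j  product 0.00003 + 0.00003j
Σ over m = -0.20440 - 0.00000j; ×(4π/11) → -0.23351 - 0.00000j. Real part: -0.233512

-0.233512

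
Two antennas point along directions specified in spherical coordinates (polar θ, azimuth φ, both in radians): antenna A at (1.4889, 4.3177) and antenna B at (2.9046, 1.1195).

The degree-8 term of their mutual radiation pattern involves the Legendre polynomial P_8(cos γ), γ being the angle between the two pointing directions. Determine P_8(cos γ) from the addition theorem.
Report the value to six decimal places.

Term-by-term m-sum for l=8 (normalisation 4π/17 = 0.739198):
  [-8]  conj(Y_{8,-8})(Ω₁) = (-0.501706, 0.007987) ; Y_{8,-8}(Ω₂) = (-0.000004, -0.000002) ; Δ = (0.000002, 0.000001)
  [-7]  conj(Y_{8,-7})(Ω₁) = (0.060918, -0.153064) ; Y_{8,-7}(Ω₂) = (-0.000001, 0.000079) ; Δ = (0.000012, 0.000005)
  [-6]  conj(Y_{8,-6})(Ω₁) = (-0.237458, -0.231855) ; Y_{8,-6}(Ω₂) = (0.000754, -0.000349) ; Δ = (-0.000260, -0.000092)
  [-5]  conj(Y_{8,-5})(Ω₁) = (0.174502, -0.074324) ; Y_{8,-5}(Ω₂) = (-0.004876, -0.003989) ; Δ = (-0.001147, -0.000334)
  [-4]  conj(Y_{8,-4})(Ω₁) = (-0.002202, -0.276667) ; Y_{8,-4}(Ω₂) = (-0.008228, 0.034457) ; Δ = (0.009551, 0.002200)
  [-3]  conj(Y_{8,-3})(Ω₁) = (0.185256, 0.075443) ; Y_{8,-3}(Ω₂) = (0.142203, -0.031338) ; Δ = (0.028708, 0.004923)
  [-2]  conj(Y_{8,-2})(Ω₁) = (0.177251, -0.178667) ; Y_{8,-2}(Ω₂) = (-0.254944, -0.322986) ; Δ = (-0.102896, -0.011699)
  [-1]  conj(Y_{8,-1})(Ω₁) = (0.078483, 0.188413) ; Y_{8,-1}(Ω₂) = (-0.293560, 0.605709) ; Δ = (-0.137163, -0.007773)
  [+0]  conj(Y_{8,0})(Ω₁) = (0.244205, -0.000000) ; Y_{8,0}(Ω₂) = (0.251127, 0.000000) ; Δ = (0.061327, 0.000000)
  [+1]  conj(Y_{8,1})(Ω₁) = (-0.078483, 0.188413) ; Y_{8,1}(Ω₂) = (0.293560, 0.605709) ; Δ = (-0.137163, 0.007773)
  [+2]  conj(Y_{8,2})(Ω₁) = (0.177251, 0.178667) ; Y_{8,2}(Ω₂) = (-0.254944, 0.322986) ; Δ = (-0.102896, 0.011699)
  [+3]  conj(Y_{8,3})(Ω₁) = (-0.185256, 0.075443) ; Y_{8,3}(Ω₂) = (-0.142203, -0.031338) ; Δ = (0.028708, -0.004923)
  [+4]  conj(Y_{8,4})(Ω₁) = (-0.002202, 0.276667) ; Y_{8,4}(Ω₂) = (-0.008228, -0.034457) ; Δ = (0.009551, -0.002200)
  [+5]  conj(Y_{8,5})(Ω₁) = (-0.174502, -0.074324) ; Y_{8,5}(Ω₂) = (0.004876, -0.003989) ; Δ = (-0.001147, 0.000334)
  [+6]  conj(Y_{8,6})(Ω₁) = (-0.237458, 0.231855) ; Y_{8,6}(Ω₂) = (0.000754, 0.000349) ; Δ = (-0.000260, 0.000092)
  [+7]  conj(Y_{8,7})(Ω₁) = (-0.060918, -0.153064) ; Y_{8,7}(Ω₂) = (0.000001, 0.000079) ; Δ = (0.000012, -0.000005)
  [+8]  conj(Y_{8,8})(Ω₁) = (-0.501706, -0.007987) ; Y_{8,8}(Ω₂) = (-0.000004, 0.000002) ; Δ = (0.000002, -0.000001)
Total Σ_m = (-0.345059, 0.000000). Multiply by 0.739198: (-0.255067, 0.000000). P_8(cos γ) = -0.255067

-0.255067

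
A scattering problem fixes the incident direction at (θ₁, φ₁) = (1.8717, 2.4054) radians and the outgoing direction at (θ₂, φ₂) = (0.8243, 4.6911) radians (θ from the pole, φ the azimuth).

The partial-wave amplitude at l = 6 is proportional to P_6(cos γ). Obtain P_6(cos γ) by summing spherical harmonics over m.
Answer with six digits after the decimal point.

Addition theorem: P_6(cos γ) = (4π/13) Σ_m Y*_{lm}(Ω₁) Y_{lm}(Ω₂), m = −6…6:
  m=-6: -0.10668 + 0.35077j × -0.07497 - 0.00963j = 0.01138 - 0.02527j  (running Σ = 0.01138 - 0.02527j)
  m=-5: -0.33818 + 0.20242j × -0.02574 + 0.24086j = -0.04005 - 0.08666j  (running Σ = -0.02868 - 0.11193j)
  m=-4: 0.00982 + 0.00196j × 0.42038 + 0.03588j = 0.00406 + 0.00118j  (running Σ = -0.02462 - 0.11076j)
  m=-3: 0.20366 + 0.27481j × 0.02314 - 0.36190j = 0.10417 - 0.06734j  (running Σ = 0.07955 - 0.17810j)
  m=-2: -0.00953 + 0.09654j × 0.04964 + 0.00211j = -0.00068 + 0.00477j  (running Σ = 0.07887 - 0.17333j)
  m=-1: 0.22635 - 0.20511j × 0.00794 - 0.37301j = -0.07471 - 0.08606j  (running Σ = 0.00416 - 0.25939j)
  m=0: 0.12392 + 0.00000j × -0.05802 + 0.00000j = -0.00719 + 0.00000j  (running Σ = -0.00303 - 0.25939j)
  m=1: -0.22635 - 0.20511j × -0.00794 - 0.37301j = -0.07471 + 0.08606j  (running Σ = -0.07774 - 0.17333j)
  m=2: -0.00953 - 0.09654j × 0.04964 - 0.00211j = -0.00068 - 0.00477j  (running Σ = -0.07842 - 0.17810j)
  m=3: -0.20366 + 0.27481j × -0.02314 - 0.36190j = 0.10417 + 0.06734j  (running Σ = 0.02575 - 0.11076j)
  m=4: 0.00982 - 0.00196j × 0.42038 - 0.03588j = 0.00406 - 0.00118j  (running Σ = 0.02981 - 0.11193j)
  m=5: 0.33818 + 0.20242j × 0.02574 + 0.24086j = -0.04005 + 0.08666j  (running Σ = -0.01025 - 0.02527j)
  m=6: -0.10668 - 0.35077j × -0.07497 + 0.00963j = 0.01138 + 0.02527j  (running Σ = 0.00113 - 0.00000j)
Σ over m = 0.00113 - 0.00000j; ×(4π/13) → 0.00109 - 0.00000j. Real part: 0.001092

0.001092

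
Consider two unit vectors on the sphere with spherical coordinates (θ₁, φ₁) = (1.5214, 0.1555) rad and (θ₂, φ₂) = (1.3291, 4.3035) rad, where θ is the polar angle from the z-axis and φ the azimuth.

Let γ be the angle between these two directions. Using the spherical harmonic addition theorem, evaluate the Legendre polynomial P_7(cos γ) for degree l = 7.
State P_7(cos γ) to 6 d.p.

-0.236433

Addition theorem: P_7(cos γ) = (4π/15) Σ_m Y*_{lm}(Ω₁) Y_{lm}(Ω₂), m = −7…7:
  [-7]  conj(Y_{7,-7})(Ω₁) = +0.229953+0.439233i ; Y_{7,-7}(Ω₂) = +0.112162+0.390983i ; Δ = -0.145940+0.139173i
  [-6]  conj(Y_{7,-6})(Ω₁) = +0.054605+0.073679i ; Y_{7,-6}(Ω₂) = +0.289771-0.238311i ; Δ = +0.033381+0.008337i
  [-5]  conj(Y_{7,-5})(Ω₁) = -0.251670-0.247726i ; Y_{7,-5}(Ω₂) = +0.071919+0.036863i ; Δ = -0.008968-0.027093i
  [-4]  conj(Y_{7,-4})(Ω₁) = -0.086987-0.062364i ; Y_{7,-4}(Ω₂) = +0.022782-0.351307i ; Δ = -0.023891+0.029138i
  [-3]  conj(Y_{7,-3})(Ω₁) = +0.279594+0.140795i ; Y_{7,-3}(Ω₂) = -0.029715+0.010649i ; Δ = -0.009807-0.001206i
  [-2]  conj(Y_{7,-2})(Ω₁) = +0.108091+0.034744i ; Y_{7,-2}(Ω₂) = -0.221322-0.236140i ; Δ = -0.015719-0.033214i
  [-1]  conj(Y_{7,-1})(Ω₁) = -0.294573-0.046179i ; Y_{7,-1}(Ω₂) = -0.029343+0.067718i ; Δ = +0.011771-0.018593i
  [+0]  conj(Y_{7,0})(Ω₁) = -0.115431-0.000000i ; Y_{7,0}(Ω₂) = -0.312950+0.000000i ; Δ = +0.036124+0.000000i
  [+1]  conj(Y_{7,1})(Ω₁) = +0.294573-0.046179i ; Y_{7,1}(Ω₂) = +0.029343+0.067718i ; Δ = +0.011771+0.018593i
  [+2]  conj(Y_{7,2})(Ω₁) = +0.108091-0.034744i ; Y_{7,2}(Ω₂) = -0.221322+0.236140i ; Δ = -0.015719+0.033214i
  [+3]  conj(Y_{7,3})(Ω₁) = -0.279594+0.140795i ; Y_{7,3}(Ω₂) = +0.029715+0.010649i ; Δ = -0.009807+0.001206i
  [+4]  conj(Y_{7,4})(Ω₁) = -0.086987+0.062364i ; Y_{7,4}(Ω₂) = +0.022782+0.351307i ; Δ = -0.023891-0.029138i
  [+5]  conj(Y_{7,5})(Ω₁) = +0.251670-0.247726i ; Y_{7,5}(Ω₂) = -0.071919+0.036863i ; Δ = -0.008968+0.027093i
  [+6]  conj(Y_{7,6})(Ω₁) = +0.054605-0.073679i ; Y_{7,6}(Ω₂) = +0.289771+0.238311i ; Δ = +0.033381-0.008337i
  [+7]  conj(Y_{7,7})(Ω₁) = -0.229953+0.439233i ; Y_{7,7}(Ω₂) = -0.112162+0.390983i ; Δ = -0.145940-0.139173i
Accumulated sum -0.282221+0.000000i; after 4π/(2l+1) scaling, -0.236433+0.000000i ⇒ P_7 = -0.236433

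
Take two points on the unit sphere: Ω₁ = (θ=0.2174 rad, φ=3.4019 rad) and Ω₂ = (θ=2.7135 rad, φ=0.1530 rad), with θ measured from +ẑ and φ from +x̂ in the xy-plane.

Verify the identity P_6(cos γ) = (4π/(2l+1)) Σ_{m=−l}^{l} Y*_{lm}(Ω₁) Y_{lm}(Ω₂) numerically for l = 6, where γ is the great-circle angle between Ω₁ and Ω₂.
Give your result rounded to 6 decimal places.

Summing Y*_{l m}(θ₁,φ₁)·Y_{l m}(θ₂,φ₂) over m ∈ [−6, 6]; prefactor 4π/(2·6+1) = 0.966644:
  m=-6: (0.000000, 0.000049) × (0.001502, -0.001964) = (0.000000, 0.000000)  (running Σ = (0.000000, 0.000000))
  m=-5: (-0.000203, -0.000735) × (-0.013541, 0.013000) = (0.000012, 0.000007)  (running Σ = (0.000012, 0.000007))
  m=-4: (0.003701, 0.006323) × (0.070291, -0.049337) = (0.000572, 0.000262)  (running Σ = (0.000585, 0.000269))
  m=-3: (-0.033947, -0.033644) × (-0.232019, 0.114665) = (0.011734, 0.003914)  (running Σ = (0.012319, 0.004183))
  m=-2: (0.181902, 0.104299) × (0.466066, -0.147241) = (0.100135, 0.021827)  (running Σ = (0.112454, 0.026009))
  m=-1: (-0.536322, -0.142850) × (-0.426870, 0.065826) = (0.238343, 0.025675)  (running Σ = (0.350797, 0.051684))
  m=0: (0.570790, -0.000000) × (-0.184886, 0.000000) = (-0.105531, 0.000000)  (running Σ = (0.245266, 0.051684))
  m=1: (0.536322, -0.142850) × (0.426870, 0.065826) = (0.238343, -0.025675)  (running Σ = (0.483609, 0.026009))
  m=2: (0.181902, -0.104299) × (0.466066, 0.147241) = (0.100135, -0.021827)  (running Σ = (0.583744, 0.004183))
  m=3: (0.033947, -0.033644) × (0.232019, 0.114665) = (0.011734, -0.003914)  (running Σ = (0.595478, 0.000269))
  m=4: (0.003701, -0.006323) × (0.070291, 0.049337) = (0.000572, -0.000262)  (running Σ = (0.596050, 0.000007))
  m=5: (0.000203, -0.000735) × (0.013541, 0.013000) = (0.000012, -0.000007)  (running Σ = (0.596063, 0.000000))
  m=6: (0.000000, -0.000049) × (0.001502, 0.001964) = (0.000000, -0.000000)  (running Σ = (0.596063, 0.000000))
Total Σ_m = (0.596063, 0.000000). Multiply by 0.966644: (0.576180, 0.000000). P_6(cos γ) = 0.576180

0.576180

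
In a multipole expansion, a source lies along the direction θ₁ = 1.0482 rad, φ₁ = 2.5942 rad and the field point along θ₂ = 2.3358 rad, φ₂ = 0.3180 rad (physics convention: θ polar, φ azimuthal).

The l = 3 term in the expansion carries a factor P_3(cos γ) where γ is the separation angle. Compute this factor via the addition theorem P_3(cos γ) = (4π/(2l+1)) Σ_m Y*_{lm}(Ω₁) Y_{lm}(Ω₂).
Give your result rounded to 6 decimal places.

Term-by-term m-sum for l=3 (normalisation 4π/7 = 1.795196):
  m=-3: 0.01936 + 0.27077j × 0.09060 - 0.12776j = 0.03635 + 0.02206j  (running Σ = 0.03635 + 0.02206j)
  m=-2: 0.17551 - 0.34044j × -0.29630 + 0.21877j = 0.02247 + 0.13927j  (running Σ = 0.05882 + 0.16133j)
  m=-1: -0.05874 + 0.03581j × 0.30960 - 0.10191j = -0.01454 + 0.01707j  (running Σ = 0.04429 + 0.17840j)
  m=0: -0.32677 + 0.00000j × 0.15557 + 0.00000j = -0.05083 + 0.00000j  (running Σ = -0.00655 + 0.17840j)
  m=1: 0.05874 + 0.03581j × -0.30960 - 0.10191j = -0.01454 - 0.01707j  (running Σ = -0.02109 + 0.16133j)
  m=2: 0.17551 + 0.34044j × -0.29630 - 0.21877j = 0.02247 - 0.13927j  (running Σ = 0.00139 + 0.02206j)
  m=3: -0.01936 + 0.27077j × -0.09060 - 0.12776j = 0.03635 - 0.02206j  (running Σ = 0.03774 + 0.00000j)
Total Σ_m = 0.03774 + 0.00000j. Multiply by 1.795196: 0.06774 + 0.00000j. P_3(cos γ) = 0.067744

0.067744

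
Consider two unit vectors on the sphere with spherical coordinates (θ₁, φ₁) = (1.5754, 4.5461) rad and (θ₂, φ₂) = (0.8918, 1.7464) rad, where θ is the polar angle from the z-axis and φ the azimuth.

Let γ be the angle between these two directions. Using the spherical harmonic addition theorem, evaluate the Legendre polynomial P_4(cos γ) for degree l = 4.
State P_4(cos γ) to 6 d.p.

Addition theorem: P_4(cos γ) = (4π/9) Σ_m Y*_{lm}(Ω₁) Y_{lm}(Ω₂), m = −4…4:
  m=-4: 0.34818 - 0.27311j × 0.12388 - 0.10486j = 0.01450 - 0.07034j  (running Σ = 0.01450 - 0.07034j)
  m=-3: -0.00276 - 0.00506j × 0.18626 + 0.32023j = 0.00111 - 0.00183j  (running Σ = 0.01560 - 0.07217j)
  m=-2: 0.31614 - 0.10920j × -0.33494 + 0.12272j = -0.09249 + 0.07537j  (running Σ = -0.07688 + 0.00320j)
  m=-1: -0.00108 - 0.00644j × 0.00966 + 0.05446j = 0.00034 - 0.00012j  (running Σ = -0.07654 + 0.00308j)
  m=0: 0.31729 + 0.00000j × -0.35837 + 0.00000j = -0.11371 + 0.00000j  (running Σ = -0.19025 + 0.00308j)
  m=1: 0.00108 - 0.00644j × -0.00966 + 0.05446j = 0.00034 + 0.00012j  (running Σ = -0.18991 + 0.00320j)
  m=2: 0.31614 + 0.10920j × -0.33494 - 0.12272j = -0.09249 - 0.07537j  (running Σ = -0.28240 - 0.07217j)
  m=3: 0.00276 - 0.00506j × -0.18626 + 0.32023j = 0.00111 + 0.00183j  (running Σ = -0.28129 - 0.07034j)
  m=4: 0.34818 + 0.27311j × 0.12388 + 0.10486j = 0.01450 + 0.07034j  (running Σ = -0.26680 + 0.00000j)
Total Σ_m = -0.26680 + 0.00000j. Multiply by 1.396263: -0.37252 + 0.00000j. P_4(cos γ) = -0.372517

-0.372517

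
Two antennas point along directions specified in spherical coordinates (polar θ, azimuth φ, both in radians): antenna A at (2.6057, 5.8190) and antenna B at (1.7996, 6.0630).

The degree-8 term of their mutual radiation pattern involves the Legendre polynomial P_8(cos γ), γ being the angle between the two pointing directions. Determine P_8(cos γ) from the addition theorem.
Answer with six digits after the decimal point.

0.318084

Expand P_8 via completeness: Σ_{m} conj(Y_{8,m}) at Ω₁ times Y_{8,m} at Ω₂ —
  m=-8: Y*=-0.002003+0.001289i  Y=-0.079087+0.409710i  product -0.000370-0.000922i
  m=-7: Y*=+0.015949-0.001724i  Y=-0.011465-0.388533i  product -0.000853-0.006177i
  m=-6: Y*=-0.063075-0.023488i  Y=-0.018126-0.071082i  product -0.000526+0.004909i
  m=-5: Y*=+0.133825+0.143614i  Y=+0.163063+0.321115i  product -0.024295+0.066391i
  m=-4: Y*=-0.112234-0.381745i  Y=-0.032072-0.038855i  product -0.011233+0.016604i
  m=-3: Y*=-0.090290+0.501186i  Y=-0.255183-0.198276i  product +0.122414-0.109992i
  m=-2: Y*=+0.152148-0.203319i  Y=+0.093733+0.044170i  product +0.023242-0.012337i
  m=-1: Y*=+0.259358-0.129854i  Y=+0.294956+0.066015i  product +0.085072-0.021180i
  m=+0: Y*=-0.365513-0.000000i  Y=-0.118760+0.000000i  product +0.043408+0.000000i
  m=+1: Y*=-0.259358-0.129854i  Y=-0.294956+0.066015i  product +0.085072+0.021180i
  m=+2: Y*=+0.152148+0.203319i  Y=+0.093733-0.044170i  product +0.023242+0.012337i
  m=+3: Y*=+0.090290+0.501186i  Y=+0.255183-0.198276i  product +0.122414+0.109992i
  m=+4: Y*=-0.112234+0.381745i  Y=-0.032072+0.038855i  product -0.011233-0.016604i
  m=+5: Y*=-0.133825+0.143614i  Y=-0.163063+0.321115i  product -0.024295-0.066391i
  m=+6: Y*=-0.063075+0.023488i  Y=-0.018126+0.071082i  product -0.000526-0.004909i
  m=+7: Y*=-0.015949-0.001724i  Y=+0.011465-0.388533i  product -0.000853+0.006177i
  m=+8: Y*=-0.002003-0.001289i  Y=-0.079087-0.409710i  product -0.000370+0.000922i
Σ over m = +0.430310-0.000000i; ×(4π/17) → +0.318084-0.000000i. Real part: 0.318084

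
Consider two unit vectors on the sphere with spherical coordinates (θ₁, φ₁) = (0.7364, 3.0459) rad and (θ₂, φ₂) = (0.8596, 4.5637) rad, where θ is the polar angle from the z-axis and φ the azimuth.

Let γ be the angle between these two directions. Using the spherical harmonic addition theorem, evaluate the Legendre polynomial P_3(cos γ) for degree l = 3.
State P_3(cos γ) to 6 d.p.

Term-by-term m-sum for l=3 (normalisation 4π/7 = 1.795196):
  term(m=-3) = -0.003630+0.022641i   from Y*(Ω₁)=-0.121228+0.035791i, Y(Ω₂)=+0.078263-0.163658i
  term(m=-2) = -0.130033-0.013834i   from Y*(Ω₁)=+0.335313-0.064969i, Y(Ω₂)=-0.366059-0.112184i
  term(m=-1) = +0.005551-0.104651i   from Y*(Ω₁)=-0.376943+0.036181i, Y(Ω₂)=-0.040998+0.273696i
  term(m=+0) = +0.014959+0.000000i   from Y*(Ω₁)=-0.070614-0.000000i, Y(Ω₂)=-0.211835+0.000000i
  term(m=+1) = +0.005551+0.104651i   from Y*(Ω₁)=+0.376943+0.036181i, Y(Ω₂)=+0.040998+0.273696i
  term(m=+2) = -0.130033+0.013834i   from Y*(Ω₁)=+0.335313+0.064969i, Y(Ω₂)=-0.366059+0.112184i
  term(m=+3) = -0.003630-0.022641i   from Y*(Ω₁)=+0.121228+0.035791i, Y(Ω₂)=-0.078263-0.163658i
Accumulated sum -0.241265+0.000000i; after 4π/(2l+1) scaling, -0.433118+0.000000i ⇒ P_3 = -0.433118

-0.433118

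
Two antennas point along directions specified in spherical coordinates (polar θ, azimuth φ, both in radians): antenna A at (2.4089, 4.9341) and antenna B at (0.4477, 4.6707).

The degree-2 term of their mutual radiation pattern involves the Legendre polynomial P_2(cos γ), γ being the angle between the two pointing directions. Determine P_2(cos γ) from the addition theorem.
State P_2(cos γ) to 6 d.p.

-0.271208

Term-by-term m-sum for l=2 (normalisation 4π/5 = 2.513274):
  m=-2: -0.156103-0.074144i × -0.072135-0.006028i = +0.010814+0.006289i  (running Σ = +0.010814+0.006289i)
  m=-1: -0.084470+0.374728i × -0.012564+0.301209i = -0.111810-0.030151i  (running Σ = -0.100997-0.023862i)
  m=0: +0.207472-0.000000i × +0.453473+0.000000i = +0.094083+0.000000i  (running Σ = -0.006914-0.023862i)
  m=1: +0.084470+0.374728i × +0.012564+0.301209i = -0.111810+0.030151i  (running Σ = -0.118724+0.006289i)
  m=2: -0.156103+0.074144i × -0.072135+0.006028i = +0.010814-0.006289i  (running Σ = -0.107910+0.000000i)
Σ over m = -0.107910+0.000000i; ×(4π/5) → -0.271208+0.000000i. Real part: -0.271208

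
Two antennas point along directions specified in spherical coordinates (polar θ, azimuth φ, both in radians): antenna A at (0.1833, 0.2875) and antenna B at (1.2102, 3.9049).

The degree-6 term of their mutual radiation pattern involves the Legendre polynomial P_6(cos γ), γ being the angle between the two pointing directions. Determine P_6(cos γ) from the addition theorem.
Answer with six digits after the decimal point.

Summing Y*_{l m}(θ₁,φ₁)·Y_{l m}(θ₂,φ₂) over m ∈ [−6, 6]; prefactor 4π/(2·6+1) = 0.966644:
  [-6]  conj(Y_{6,-6})(Ω₁) = -0.000003+0.000018i ; Y_{6,-6}(Ω₂) = -0.042845+0.321351i ; Δ = -0.000006-0.000002i
  [-5]  conj(Y_{6,-5})(Ω₁) = +0.000044+0.000328i ; Y_{6,-5}(Ω₂) = +0.330629-0.264614i ; Δ = +0.000101+0.000097i
  [-4]  conj(Y_{6,-4})(Ω₁) = +0.001550+0.003463i ; Y_{6,-4}(Ω₂) = -0.100628-0.008915i ; Δ = -0.000125-0.000362i
  [-3]  conj(Y_{6,-3})(Ω₁) = +0.019264+0.022490i ; Y_{6,-3}(Ω₂) = -0.202234-0.230987i ; Δ = +0.001299-0.008998i
  [-2]  conj(Y_{6,-2})(Ω₁) = +0.131143+0.084987i ; Y_{6,-2}(Ω₂) = -0.009186+0.207785i ; Δ = -0.018864+0.026469i
  [-1]  conj(Y_{6,-1})(Ω₁) = +0.484328+0.143212i ; Y_{6,-1}(Ω₂) = -0.174605+0.167056i ; Δ = -0.108491+0.055904i
  [+0]  conj(Y_{6,0})(Ω₁) = +0.688270-0.000000i ; Y_{6,0}(Ω₂) = +0.231096+0.000000i ; Δ = +0.159057+0.000000i
  [+1]  conj(Y_{6,1})(Ω₁) = -0.484328+0.143212i ; Y_{6,1}(Ω₂) = +0.174605+0.167056i ; Δ = -0.108491-0.055904i
  [+2]  conj(Y_{6,2})(Ω₁) = +0.131143-0.084987i ; Y_{6,2}(Ω₂) = -0.009186-0.207785i ; Δ = -0.018864-0.026469i
  [+3]  conj(Y_{6,3})(Ω₁) = -0.019264+0.022490i ; Y_{6,3}(Ω₂) = +0.202234-0.230987i ; Δ = +0.001299+0.008998i
  [+4]  conj(Y_{6,4})(Ω₁) = +0.001550-0.003463i ; Y_{6,4}(Ω₂) = -0.100628+0.008915i ; Δ = -0.000125+0.000362i
  [+5]  conj(Y_{6,5})(Ω₁) = -0.000044+0.000328i ; Y_{6,5}(Ω₂) = -0.330629-0.264614i ; Δ = +0.000101-0.000097i
  [+6]  conj(Y_{6,6})(Ω₁) = -0.000003-0.000018i ; Y_{6,6}(Ω₂) = -0.042845-0.321351i ; Δ = -0.000006+0.000002i
Accumulated sum -0.093112-0.000000i; after 4π/(2l+1) scaling, -0.090006-0.000000i ⇒ P_6 = -0.090006

-0.090006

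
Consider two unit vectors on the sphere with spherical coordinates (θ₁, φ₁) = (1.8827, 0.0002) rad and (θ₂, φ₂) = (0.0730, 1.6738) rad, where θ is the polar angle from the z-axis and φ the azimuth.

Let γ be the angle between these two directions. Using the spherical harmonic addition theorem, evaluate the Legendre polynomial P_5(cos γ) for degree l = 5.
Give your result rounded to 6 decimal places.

Addition theorem: P_5(cos γ) = (4π/11) Σ_m Y*_{lm}(Ω₁) Y_{lm}(Ω₂), m = −5…5:
  [-5]  conj(Y_{5,-5})(Ω₁) = +0.362459+0.000362i ; Y_{5,-5}(Ω₂) = -0.000000-0.000001i ; Δ = -0.000000-0.000000i
  [-4]  conj(Y_{5,-4})(Ω₁) = -0.369565-0.000296i ; Y_{5,-4}(Ω₂) = +0.000038-0.000017i ; Δ = -0.000014+0.000006i
  [-3]  conj(Y_{5,-3})(Ω₁) = -0.045474-0.000027i ; Y_{5,-3}(Ω₂) = +0.000325+0.001017i ; Δ = -0.000015-0.000046i
  [-2]  conj(Y_{5,-2})(Ω₁) = +0.338010+0.000135i ; Y_{5,-2}(Ω₂) = -0.017462+0.003649i ; Δ = -0.005903+0.001231i
  [-1]  conj(Y_{5,-1})(Ω₁) = -0.040283-0.000008i ; Y_{5,-1}(Ω₂) = -0.018859-0.182441i ; Δ = +0.000758+0.007349i
  [+0]  conj(Y_{5,0})(Ω₁) = -0.321806-0.000000i ; Y_{5,0}(Ω₂) = +0.898573+0.000000i ; Δ = -0.289166-0.000000i
  [+1]  conj(Y_{5,1})(Ω₁) = +0.040283-0.000008i ; Y_{5,1}(Ω₂) = +0.018859-0.182441i ; Δ = +0.000758-0.007349i
  [+2]  conj(Y_{5,2})(Ω₁) = +0.338010-0.000135i ; Y_{5,2}(Ω₂) = -0.017462-0.003649i ; Δ = -0.005903-0.001231i
  [+3]  conj(Y_{5,3})(Ω₁) = +0.045474-0.000027i ; Y_{5,3}(Ω₂) = -0.000325+0.001017i ; Δ = -0.000015+0.000046i
  [+4]  conj(Y_{5,4})(Ω₁) = -0.369565+0.000296i ; Y_{5,4}(Ω₂) = +0.000038+0.000017i ; Δ = -0.000014-0.000006i
  [+5]  conj(Y_{5,5})(Ω₁) = -0.362459+0.000362i ; Y_{5,5}(Ω₂) = +0.000000-0.000001i ; Δ = -0.000000+0.000000i
Total Σ_m = -0.299513+0.000000i. Multiply by 1.142397: -0.342163+0.000000i. P_5(cos γ) = -0.342163

-0.342163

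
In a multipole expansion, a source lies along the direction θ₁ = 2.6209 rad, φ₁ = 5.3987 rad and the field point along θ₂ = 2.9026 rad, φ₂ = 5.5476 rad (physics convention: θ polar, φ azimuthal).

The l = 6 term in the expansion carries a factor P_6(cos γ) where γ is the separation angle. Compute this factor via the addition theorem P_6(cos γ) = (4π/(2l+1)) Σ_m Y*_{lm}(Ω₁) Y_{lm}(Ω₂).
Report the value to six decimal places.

0.305351

Summing Y*_{l m}(θ₁,φ₁)·Y_{l m}(θ₂,φ₂) over m ∈ [−6, 6]; prefactor 4π/(2·6+1) = 0.966644:
  m=-6: Y*=+0.004102+0.006066i  Y=-0.000025-0.000081i  product +0.000000-0.000000i
  m=-5: Y*=+0.012647-0.042387i  Y=+0.001039+0.000618i  product +0.000039-0.000036i
  m=-4: Y*=-0.146708+0.061397i  Y=-0.010305+0.002081i  product +0.001384-0.000938i
  m=-3: Y*=+0.324288+0.172196i  Y=+0.036818-0.049870i  product +0.020527-0.009832i
  m=-2: Y*=-0.097469-0.485377i  Y=+0.024350+0.243607i  product +0.115868-0.035563i
  m=-1: Y*=-0.125247+0.152899i  Y=-0.427578-0.386970i  product +0.112720-0.016909i
  m=+0: Y*=-0.376776-0.000000i  Y=+0.491514+0.000000i  product -0.185191-0.000000i
  m=+1: Y*=+0.125247+0.152899i  Y=+0.427578-0.386970i  product +0.112720+0.016909i
  m=+2: Y*=-0.097469+0.485377i  Y=+0.024350-0.243607i  product +0.115868+0.035563i
  m=+3: Y*=-0.324288+0.172196i  Y=-0.036818-0.049870i  product +0.020527+0.009832i
  m=+4: Y*=-0.146708-0.061397i  Y=-0.010305-0.002081i  product +0.001384+0.000938i
  m=+5: Y*=-0.012647-0.042387i  Y=-0.001039+0.000618i  product +0.000039+0.000036i
  m=+6: Y*=+0.004102-0.006066i  Y=-0.000025+0.000081i  product +0.000000+0.000000i
Accumulated sum +0.315887+0.000000i; after 4π/(2l+1) scaling, +0.305351+0.000000i ⇒ P_6 = 0.305351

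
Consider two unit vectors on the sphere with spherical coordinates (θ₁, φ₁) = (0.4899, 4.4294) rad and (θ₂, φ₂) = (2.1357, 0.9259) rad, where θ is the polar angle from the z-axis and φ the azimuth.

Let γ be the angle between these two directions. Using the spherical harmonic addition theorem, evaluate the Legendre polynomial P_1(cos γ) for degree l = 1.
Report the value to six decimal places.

-0.844059

Addition theorem: P_1(cos γ) = (4π/3) Σ_m Y*_{lm}(Ω₁) Y_{lm}(Ω₂), m = −1…1:
  m=-1: -0.045393-0.156102i × +0.175416-0.233210i = -0.044367-0.016797i  (running Σ = -0.044367-0.016797i)
  m=0: +0.431133-0.000000i × -0.261566+0.000000i = -0.112770+0.000000i  (running Σ = -0.157137-0.016797i)
  m=1: +0.045393-0.156102i × -0.175416-0.233210i = -0.044367+0.016797i  (running Σ = -0.201504+0.000000i)
Total Σ_m = -0.201504+0.000000i. Multiply by 4.188790: -0.844059+0.000000i. P_1(cos γ) = -0.844059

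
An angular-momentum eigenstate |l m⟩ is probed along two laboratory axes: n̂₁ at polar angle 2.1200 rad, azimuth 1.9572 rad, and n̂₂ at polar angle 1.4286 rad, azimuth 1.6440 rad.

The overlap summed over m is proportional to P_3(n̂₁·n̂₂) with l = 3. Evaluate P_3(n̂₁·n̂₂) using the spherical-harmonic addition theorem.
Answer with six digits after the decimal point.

Addition theorem: P_3(cos γ) = (4π/7) Σ_m Y*_{lm}(Ω₁) Y_{lm}(Ω₂), m = −3…3:
  m=-3: (0.237275, -0.103575) × (0.088168, 0.394998) = (0.061832, 0.084591)  (running Σ = (0.061832, 0.084591))
  m=-2: (0.277872, 0.270961) × (-0.140406, 0.020705) = (-0.044625, -0.032291)  (running Σ = (0.017207, 0.052300))
  m=-1: (-0.037654, 0.092547) × (0.021049, 0.287022) = (-0.027356, -0.008859)  (running Σ = (-0.010149, 0.043440))
  m=0: (0.318994, -0.000000) × (-0.153346, 0.000000) = (-0.048917, 0.000000)  (running Σ = (-0.059066, 0.043440))
  m=1: (0.037654, 0.092547) × (-0.021049, 0.287022) = (-0.027356, 0.008859)  (running Σ = (-0.086421, 0.052300))
  m=2: (0.277872, -0.270961) × (-0.140406, -0.020705) = (-0.044625, 0.032291)  (running Σ = (-0.131046, 0.084591))
  m=3: (-0.237275, -0.103575) × (-0.088168, 0.394998) = (0.061832, -0.084591)  (running Σ = (-0.069215, 0.000000))
Σ over m = (-0.069215, 0.000000); ×(4π/7) → (-0.124254, 0.000000). Real part: -0.124254

-0.124254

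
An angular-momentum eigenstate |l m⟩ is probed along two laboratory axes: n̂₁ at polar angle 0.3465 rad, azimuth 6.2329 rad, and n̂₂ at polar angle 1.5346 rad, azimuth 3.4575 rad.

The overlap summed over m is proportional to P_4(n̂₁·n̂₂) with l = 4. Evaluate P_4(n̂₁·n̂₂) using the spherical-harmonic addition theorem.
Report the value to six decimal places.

0.102995

Summing Y*_{l m}(θ₁,φ₁)·Y_{l m}(θ₂,φ₂) over m ∈ [−4, 4]; prefactor 4π/(2·4+1) = 1.396263:
  m=-4: +0.005768-0.001176i × +0.133454-0.420715i = +0.000275-0.002584i  (running Σ = +0.000275-0.002584i)
  m=-3: +0.045588-0.006930i × -0.026380+0.036712i = -0.000948+0.001856i  (running Σ = -0.000673-0.000727i)
  m=-2: +0.199330-0.020115i × -0.267121+0.195505i = -0.049313+0.044343i  (running Σ = -0.049986+0.043616i)
  m=-1: +0.481851-0.024250i × +0.048638-0.015898i = +0.023051-0.008840i  (running Σ = -0.026935+0.034776i)
  m=0: +0.407509-0.000000i × +0.313207+0.000000i = +0.127635+0.000000i  (running Σ = +0.100700+0.034776i)
  m=1: -0.481851-0.024250i × -0.048638-0.015898i = +0.023051+0.008840i  (running Σ = +0.123751+0.043616i)
  m=2: +0.199330+0.020115i × -0.267121-0.195505i = -0.049313-0.044343i  (running Σ = +0.074438-0.000727i)
  m=3: -0.045588-0.006930i × +0.026380+0.036712i = -0.000948-0.001856i  (running Σ = +0.073490-0.002584i)
  m=4: +0.005768+0.001176i × +0.133454+0.420715i = +0.000275+0.002584i  (running Σ = +0.073765-0.000000i)
Total Σ_m = +0.073765-0.000000i. Multiply by 1.396263: +0.102995-0.000000i. P_4(cos γ) = 0.102995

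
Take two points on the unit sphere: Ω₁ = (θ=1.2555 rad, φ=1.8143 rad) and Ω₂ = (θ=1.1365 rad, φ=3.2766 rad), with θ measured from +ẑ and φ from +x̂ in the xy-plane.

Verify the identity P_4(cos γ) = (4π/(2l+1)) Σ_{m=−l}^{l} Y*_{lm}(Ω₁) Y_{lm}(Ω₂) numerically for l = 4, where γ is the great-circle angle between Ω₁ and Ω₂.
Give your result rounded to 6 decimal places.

0.198048

Term-by-term m-sum for l=4 (normalisation 4π/9 = 1.396263):
  m=-4: Y*=(0.203166, 0.299028)  Y=(0.257055, -0.154096)  product (0.098304, 0.045559)
  m=-3: Y*=(0.222544, -0.248419)  Y=(-0.361375, 0.154931)  product (-0.041934, 0.124251)
  m=-2: Y*=(0.087342, 0.046252)  Y=(0.063503, -0.017576)  product (0.006359, 0.001402)
  m=-1: Y*=(0.078246, -0.314959)  Y=(0.315050, -0.042794)  product (0.011173, -0.102576)
  m=+0: Y*=(0.046420, -0.000000)  Y=(-0.128461, 0.000000)  product (-0.005963, 0.000000)
  m=+1: Y*=(-0.078246, -0.314959)  Y=(-0.315050, -0.042794)  product (0.011173, 0.102576)
  m=+2: Y*=(0.087342, -0.046252)  Y=(0.063503, 0.017576)  product (0.006359, -0.001402)
  m=+3: Y*=(-0.222544, -0.248419)  Y=(0.361375, 0.154931)  product (-0.041934, -0.124251)
  m=+4: Y*=(0.203166, -0.299028)  Y=(0.257055, 0.154096)  product (0.098304, -0.045559)
Σ over m = (0.141841, -0.000000); ×(4π/9) → (0.198048, -0.000000). Real part: 0.198048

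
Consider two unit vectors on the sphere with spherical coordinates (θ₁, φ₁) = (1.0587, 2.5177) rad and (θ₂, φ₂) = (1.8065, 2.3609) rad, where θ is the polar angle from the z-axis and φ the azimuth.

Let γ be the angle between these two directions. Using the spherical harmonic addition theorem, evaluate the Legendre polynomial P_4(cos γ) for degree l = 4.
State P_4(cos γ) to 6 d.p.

-0.390036

Expand P_4 via completeness: Σ_{m} conj(Y_{4,m}) at Ω₁ times Y_{4,m} at Ω₂ —
  term(m=-4) = 0.08185 + 0.05932j   from Y*(Ω₁)=-0.20404 - 0.15384j, Y(Ω₂)=-0.39551 + 0.00745j
  term(m=-3) = -0.09732 - 0.04948j   from Y*(Ω₁)=0.12040 + 0.38802j, Y(Ω₂)=-0.18731 + 0.19268j
  term(m=-2) = -0.03219 - 0.01044j   from Y*(Ω₁)=0.05493 - 0.16410j, Y(Ω₂)=-0.00184 - 0.19553j
  term(m=-1) = -0.07406 - 0.01171j   from Y*(Ω₁)=0.21637 - 0.15574j, Y(Ω₂)=-0.19982 - 0.19795j
  term(m=+0) = -0.03590 + 0.00000j   from Y*(Ω₁)=-0.23118 + 0.00000j, Y(Ω₂)=0.15530 + 0.00000j
  term(m=+1) = -0.07406 + 0.01171j   from Y*(Ω₁)=-0.21637 - 0.15574j, Y(Ω₂)=0.19982 - 0.19795j
  term(m=+2) = -0.03219 + 0.01044j   from Y*(Ω₁)=0.05493 + 0.16410j, Y(Ω₂)=-0.00184 + 0.19553j
  term(m=+3) = -0.09732 + 0.04948j   from Y*(Ω₁)=-0.12040 + 0.38802j, Y(Ω₂)=0.18731 + 0.19268j
  term(m=+4) = 0.08185 - 0.05932j   from Y*(Ω₁)=-0.20404 + 0.15384j, Y(Ω₂)=-0.39551 - 0.00745j
Σ over m = -0.27934 + 0.00000j; ×(4π/9) → -0.39004 + 0.00000j. Real part: -0.390036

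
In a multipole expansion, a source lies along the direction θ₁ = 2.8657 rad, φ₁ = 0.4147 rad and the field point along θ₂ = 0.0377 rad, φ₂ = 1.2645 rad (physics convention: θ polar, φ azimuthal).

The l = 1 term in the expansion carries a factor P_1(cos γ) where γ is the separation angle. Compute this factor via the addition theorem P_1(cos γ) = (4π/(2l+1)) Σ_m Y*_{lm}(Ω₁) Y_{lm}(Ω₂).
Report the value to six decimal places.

-0.954721

Addition theorem: P_1(cos γ) = (4π/3) Σ_m Y*_{lm}(Ω₁) Y_{lm}(Ω₂), m = −1…1:
  term(m=-1) = (0.000809, -0.000921)   from Y*(Ω₁)=(0.086137, 0.037920), Y(Ω₂)=(0.003927, -0.012416)
  term(m=+0) = (-0.229541, -0.000000)   from Y*(Ω₁)=(-0.470125, -0.000000), Y(Ω₂)=(0.488255, 0.000000)
  term(m=+1) = (0.000809, 0.000921)   from Y*(Ω₁)=(-0.086137, 0.037920), Y(Ω₂)=(-0.003927, -0.012416)
Σ over m = (-0.227923, 0.000000); ×(4π/3) → (-0.954721, 0.000000). Real part: -0.954721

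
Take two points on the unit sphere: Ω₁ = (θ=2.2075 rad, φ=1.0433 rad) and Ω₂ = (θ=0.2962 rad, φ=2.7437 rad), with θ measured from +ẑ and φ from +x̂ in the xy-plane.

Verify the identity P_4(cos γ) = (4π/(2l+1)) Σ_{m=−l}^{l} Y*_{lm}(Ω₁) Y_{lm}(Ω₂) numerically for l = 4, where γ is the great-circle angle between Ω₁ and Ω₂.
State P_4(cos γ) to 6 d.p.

-0.407267

Summing Y*_{l m}(θ₁,φ₁)·Y_{l m}(θ₂,φ₂) over m ∈ [−4, 4]; prefactor 4π/(2·4+1) = 1.396263:
  m=-4: -0.09497 - 0.15873j × -0.00007 + 0.00321j = 0.00052 - 0.00029j  (running Σ = 0.00052 - 0.00029j)
  m=-3: 0.38682 - 0.00452j × -0.01096 - 0.02768j = -0.00437 - 0.01066j  (running Σ = -0.00385 - 0.01095j)
  m=-2: -0.15728 + 0.27739j × 0.10776 + 0.11003j = -0.04747 + 0.01259j  (running Σ = -0.05132 + 0.00164j)
  m=-1: 0.05983 + 0.10271j × -0.41441 - 0.17418j = -0.00691 - 0.05299j  (running Σ = -0.05822 - 0.05135j)
  m=0: -0.34182 + 0.00000j × 0.51265 + 0.00000j = -0.17523 + 0.00000j  (running Σ = -0.23346 - 0.05135j)
  m=1: -0.05983 + 0.10271j × 0.41441 - 0.17418j = -0.00691 + 0.05299j  (running Σ = -0.24036 + 0.00164j)
  m=2: -0.15728 - 0.27739j × 0.10776 - 0.11003j = -0.04747 - 0.01259j  (running Σ = -0.28783 - 0.01095j)
  m=3: -0.38682 - 0.00452j × 0.01096 - 0.02768j = -0.00437 + 0.01066j  (running Σ = -0.29220 - 0.00029j)
  m=4: -0.09497 + 0.15873j × -0.00007 - 0.00321j = 0.00052 + 0.00029j  (running Σ = -0.29168 - 0.00000j)
Total Σ_m = -0.29168 - 0.00000j. Multiply by 1.396263: -0.40727 - 0.00000j. P_4(cos γ) = -0.407267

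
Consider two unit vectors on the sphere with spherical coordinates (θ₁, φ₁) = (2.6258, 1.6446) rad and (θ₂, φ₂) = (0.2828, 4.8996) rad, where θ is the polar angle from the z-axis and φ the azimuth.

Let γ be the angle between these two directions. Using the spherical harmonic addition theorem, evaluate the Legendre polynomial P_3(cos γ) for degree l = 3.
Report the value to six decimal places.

Term-by-term m-sum for l=3 (normalisation 4π/7 = 1.795196):
  [-3]  conj(Y_{3,-3})(Ω₁) = +0.010994-0.048839i ; Y_{3,-3}(Ω₂) = -0.004828-0.007673i ; Δ = -0.000428+0.000151i
  [-2]  conj(Y_{3,-2})(Ω₁) = +0.213922+0.031808i ; Y_{3,-2}(Ω₂) = -0.071123+0.027948i ; Δ = -0.016104+0.003717i
  [-1]  conj(Y_{3,-1})(Ω₁) = -0.032718+0.442507i ; Y_{3,-1}(Ω₂) = +0.060604+0.319928i ; Δ = -0.143553+0.016350i
  [+0]  conj(Y_{3,0})(Ω₁) = -0.254393-0.000000i ; Y_{3,0}(Ω₂) = +0.577188+0.000000i ; Δ = -0.146833-0.000000i
  [+1]  conj(Y_{3,1})(Ω₁) = +0.032718+0.442507i ; Y_{3,1}(Ω₂) = -0.060604+0.319928i ; Δ = -0.143553-0.016350i
  [+2]  conj(Y_{3,2})(Ω₁) = +0.213922-0.031808i ; Y_{3,2}(Ω₂) = -0.071123-0.027948i ; Δ = -0.016104-0.003717i
  [+3]  conj(Y_{3,3})(Ω₁) = -0.010994-0.048839i ; Y_{3,3}(Ω₂) = +0.004828-0.007673i ; Δ = -0.000428-0.000151i
Total Σ_m = -0.467002+0.000000i. Multiply by 1.795196: -0.838360+0.000000i. P_3(cos γ) = -0.838360

-0.838360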